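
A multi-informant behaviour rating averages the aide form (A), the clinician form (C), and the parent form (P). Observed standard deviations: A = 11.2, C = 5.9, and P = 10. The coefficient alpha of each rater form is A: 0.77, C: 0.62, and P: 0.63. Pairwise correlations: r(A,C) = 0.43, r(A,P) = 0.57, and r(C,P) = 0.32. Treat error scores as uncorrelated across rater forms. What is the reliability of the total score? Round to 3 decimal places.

0.836

Var(A+C+P) = 11.2² + 5.9² + 10² + 2·[11.2·5.9·0.43 + 11.2·10·0.57 + 5.9·10·0.32] = 260.25 + 222.269 = 482.519.
Under uncorrelated errors the observed covariances equal the true-score covariances, so only the own-variance terms attenuate.
True-score variance = [11.2²·0.77 + 5.9²·0.62 + 10²·0.63] + 222.269 = 181.171 + 222.269 = 403.44.
Reliability = 403.44 / 482.519 = 0.836.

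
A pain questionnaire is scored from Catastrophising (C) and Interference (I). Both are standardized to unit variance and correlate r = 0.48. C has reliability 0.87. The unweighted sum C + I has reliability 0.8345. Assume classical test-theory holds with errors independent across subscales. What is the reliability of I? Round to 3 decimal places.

0.640

Var(C+I) = 2 + 2·0.48 = 2.960.
True-score variance = ρ_C + ρ_I + 2·0.48, so 0.8345 = (0.87 + ρ_I + 0.96) / 2.960.
ρ_I = 0.8345·2.960 − 0.87 − 0.96 = 0.640.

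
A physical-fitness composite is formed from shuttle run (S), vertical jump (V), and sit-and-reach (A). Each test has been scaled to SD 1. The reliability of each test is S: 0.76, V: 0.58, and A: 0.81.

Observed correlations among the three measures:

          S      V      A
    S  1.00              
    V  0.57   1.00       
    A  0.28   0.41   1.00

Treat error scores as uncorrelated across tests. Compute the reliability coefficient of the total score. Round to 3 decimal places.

Var(S+V+A) = 3 + 2·[0.57 + 0.28 + 0.41] = 3 + 2.52 = 5.52.
With uncorrelated errors the cross-covariances are all true-score covariance, so they carry over unchanged; only the diagonal terms shrink to ρᵢσᵢ².
True-score variance = [0.76 + 0.58 + 0.81] + 2.52 = 2.15 + 2.52 = 4.67.
Reliability = 4.67 / 5.52 = 0.846.

0.846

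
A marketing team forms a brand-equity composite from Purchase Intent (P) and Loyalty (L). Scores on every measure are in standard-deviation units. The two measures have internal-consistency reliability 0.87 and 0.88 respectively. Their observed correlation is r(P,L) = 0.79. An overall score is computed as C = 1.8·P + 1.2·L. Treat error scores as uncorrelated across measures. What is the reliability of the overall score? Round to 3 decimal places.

0.927

Var(C) = 1.8² + 1.2² + 2·[2.16·0.79] = 4.68 + 3.4128 = 8.0928.
With uncorrelated errors the cross-covariances are all true-score covariance, so they carry over unchanged; only the diagonal terms shrink to ρᵢσᵢ².
True-score variance = [1.8²·0.87 + 1.2²·0.88] + 3.4128 = 4.086 + 3.4128 = 7.4988.
Reliability = 7.4988 / 8.0928 = 0.927.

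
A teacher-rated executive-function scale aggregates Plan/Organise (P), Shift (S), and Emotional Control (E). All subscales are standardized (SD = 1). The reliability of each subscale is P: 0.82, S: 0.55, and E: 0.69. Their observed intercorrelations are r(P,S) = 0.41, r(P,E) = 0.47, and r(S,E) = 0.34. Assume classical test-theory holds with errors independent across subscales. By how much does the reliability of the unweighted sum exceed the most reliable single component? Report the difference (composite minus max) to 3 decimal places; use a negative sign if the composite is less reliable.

Var(sum) = 3 + 2.44 = 5.44; true-score variance = 2.06 + 2.44 = 4.5; composite reliability = 0.8272.
Max component reliability = 0.8200.
Difference = 0.8272 − 0.8200 = 0.007.

0.007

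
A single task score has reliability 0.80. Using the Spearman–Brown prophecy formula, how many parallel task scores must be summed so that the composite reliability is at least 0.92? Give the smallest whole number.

3

k ≥ ρ*(1−ρ₁)/(ρ₁(1−ρ*)) = 0.92·0.20 / (0.80·0.08) = 2.875.
Smallest integer k = 3.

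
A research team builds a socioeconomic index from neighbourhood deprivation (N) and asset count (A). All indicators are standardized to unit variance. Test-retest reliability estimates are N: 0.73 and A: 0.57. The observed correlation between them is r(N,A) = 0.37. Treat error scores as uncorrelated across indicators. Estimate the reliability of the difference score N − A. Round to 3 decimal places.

Var(N−A) = 1 + 1 − 2·0.37 = 2 − 0.74 = 1.26.
Under uncorrelated errors the observed covariances equal the true-score covariances, so only the own-variance terms attenuate.
True-score variance = [0.73 + 0.57] − 0.74 = 1.3 − 0.74 = 0.56.
Reliability = 0.56 / 1.26 = 0.444.

0.444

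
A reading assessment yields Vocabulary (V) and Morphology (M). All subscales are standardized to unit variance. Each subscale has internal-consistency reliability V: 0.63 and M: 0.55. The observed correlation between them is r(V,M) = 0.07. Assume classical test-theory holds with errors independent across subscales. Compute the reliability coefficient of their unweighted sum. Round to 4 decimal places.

0.6168

Var(V+M) = 2 + 2·[0.07] = 2 + 0.14 = 2.14.
With uncorrelated errors the cross-covariances are all true-score covariance, so they carry over unchanged; only the diagonal terms shrink to ρᵢσᵢ².
True-score variance = [0.63 + 0.55] + 0.14 = 1.18 + 0.14 = 1.32.
Reliability = 1.32 / 2.14 = 0.6168.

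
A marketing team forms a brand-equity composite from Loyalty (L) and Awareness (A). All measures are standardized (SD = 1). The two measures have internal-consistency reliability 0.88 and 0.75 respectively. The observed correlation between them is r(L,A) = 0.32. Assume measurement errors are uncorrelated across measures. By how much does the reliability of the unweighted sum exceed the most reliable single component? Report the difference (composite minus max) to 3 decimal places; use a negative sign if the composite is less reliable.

Var(sum) = 2 + 0.64 = 2.64; true-score variance = 1.63 + 0.64 = 2.27; composite reliability = 0.8598.
Max component reliability = 0.8800.
Difference = 0.8598 − 0.8800 = -0.020.

-0.020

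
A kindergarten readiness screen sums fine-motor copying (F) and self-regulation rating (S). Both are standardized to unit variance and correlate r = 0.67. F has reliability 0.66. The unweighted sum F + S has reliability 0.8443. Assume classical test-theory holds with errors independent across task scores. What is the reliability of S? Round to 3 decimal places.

Var(F+S) = 2 + 2·0.67 = 3.340.
True-score variance = ρ_F + ρ_S + 2·0.67, so 0.8443 = (0.66 + ρ_S + 1.34) / 3.340.
ρ_S = 0.8443·3.340 − 0.66 − 1.34 = 0.820.

0.820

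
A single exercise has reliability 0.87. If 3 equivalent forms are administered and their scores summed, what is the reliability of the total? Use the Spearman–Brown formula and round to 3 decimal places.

0.953

ρ_k = kρ / (1 + (k−1)ρ) = 3·0.87 / (1 + 2·0.87) = 2.610 / 2.740 = 0.953.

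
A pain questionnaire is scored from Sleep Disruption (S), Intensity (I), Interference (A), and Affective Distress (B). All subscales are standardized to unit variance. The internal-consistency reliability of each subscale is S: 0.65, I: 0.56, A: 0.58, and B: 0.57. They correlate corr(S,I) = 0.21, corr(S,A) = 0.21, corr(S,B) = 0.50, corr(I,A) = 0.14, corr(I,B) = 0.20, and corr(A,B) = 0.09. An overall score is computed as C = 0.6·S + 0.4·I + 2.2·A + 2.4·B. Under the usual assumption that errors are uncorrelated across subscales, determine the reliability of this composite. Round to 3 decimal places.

Var(C) = 0.6² + 0.4² + 2.2² + 2.4² + 2·[0.24·0.21 + 1.32·0.21 + 1.44·0.50 + 0.88·0.14 + 0.96·0.20 + 5.28·0.09] = 11.12 + 3.676 = 14.796.
Under uncorrelated errors the observed covariances equal the true-score covariances, so only the own-variance terms attenuate.
True-score variance = [0.6²·0.65 + 0.4²·0.56 + 2.2²·0.58 + 2.4²·0.57] + 3.676 = 6.414 + 3.676 = 10.09.
Reliability = 10.09 / 14.796 = 0.682.

0.682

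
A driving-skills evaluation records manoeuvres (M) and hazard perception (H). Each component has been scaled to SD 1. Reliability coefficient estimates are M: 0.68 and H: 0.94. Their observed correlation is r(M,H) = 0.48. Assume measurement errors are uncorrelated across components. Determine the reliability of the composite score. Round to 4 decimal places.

Var(M+H) = 2 + 2·[0.48] = 2 + 0.96 = 2.96.
Because errors are independent across components, Cov(Tᵢ,Tⱼ) = Cov(Xᵢ,Xⱼ); the off-diagonal part of the true-score variance is the same as above.
True-score variance = [0.68 + 0.94] + 0.96 = 1.62 + 0.96 = 2.58.
Reliability = 2.58 / 2.96 = 0.8716.

0.8716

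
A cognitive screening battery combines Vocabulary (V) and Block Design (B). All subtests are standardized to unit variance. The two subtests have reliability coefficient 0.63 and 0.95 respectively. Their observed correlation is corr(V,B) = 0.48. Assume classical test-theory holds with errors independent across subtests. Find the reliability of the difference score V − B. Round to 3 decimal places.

Var(V−B) = 1 + 1 − 2·0.48 = 2 − 0.96 = 1.04.
Under uncorrelated errors the observed covariances equal the true-score covariances, so only the own-variance terms attenuate.
True-score variance = [0.63 + 0.95] − 0.96 = 1.58 − 0.96 = 0.62.
Reliability = 0.62 / 1.04 = 0.596.

0.596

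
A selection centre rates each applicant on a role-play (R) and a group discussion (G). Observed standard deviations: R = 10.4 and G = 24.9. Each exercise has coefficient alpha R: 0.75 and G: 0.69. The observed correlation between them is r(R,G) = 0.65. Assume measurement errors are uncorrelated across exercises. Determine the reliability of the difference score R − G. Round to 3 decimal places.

0.440

Var(R−G) = 10.4² + 24.9² − 2·10.4·24.9·0.65 = 728.17 − 336.648 = 391.522.
Because errors are independent across components, Cov(Tᵢ,Tⱼ) = Cov(Xᵢ,Xⱼ); the off-diagonal part of the true-score variance is the same as above.
True-score variance = [10.4²·0.75 + 24.9²·0.69] − 336.648 = 508.927 − 336.648 = 172.279.
Reliability = 172.279 / 391.522 = 0.440.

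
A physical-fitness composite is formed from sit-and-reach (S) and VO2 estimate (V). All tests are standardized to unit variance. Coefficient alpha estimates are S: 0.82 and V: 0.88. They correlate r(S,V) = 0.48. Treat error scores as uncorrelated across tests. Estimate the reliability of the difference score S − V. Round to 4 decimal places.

0.7115

Var(S−V) = 1 + 1 − 2·0.48 = 2 − 0.96 = 1.04.
With uncorrelated errors the cross-covariances are all true-score covariance, so they carry over unchanged; only the diagonal terms shrink to ρᵢσᵢ².
True-score variance = [0.82 + 0.88] − 0.96 = 1.7 − 0.96 = 0.74.
Reliability = 0.74 / 1.04 = 0.7115.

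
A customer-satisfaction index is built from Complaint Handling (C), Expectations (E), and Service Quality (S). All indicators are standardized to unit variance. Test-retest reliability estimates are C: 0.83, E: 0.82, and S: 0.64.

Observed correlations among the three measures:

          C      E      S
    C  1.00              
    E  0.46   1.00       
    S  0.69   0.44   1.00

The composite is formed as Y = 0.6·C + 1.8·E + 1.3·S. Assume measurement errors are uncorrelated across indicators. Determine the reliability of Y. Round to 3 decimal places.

0.867

Var(Y) = 0.6² + 1.8² + 1.3² + 2·[1.08·0.46 + 0.78·0.69 + 2.34·0.44] = 5.29 + 4.1292 = 9.4192.
Under uncorrelated errors the observed covariances equal the true-score covariances, so only the own-variance terms attenuate.
True-score variance = [0.6²·0.83 + 1.8²·0.82 + 1.3²·0.64] + 4.1292 = 4.0372 + 4.1292 = 8.1664.
Reliability = 8.1664 / 9.4192 = 0.867.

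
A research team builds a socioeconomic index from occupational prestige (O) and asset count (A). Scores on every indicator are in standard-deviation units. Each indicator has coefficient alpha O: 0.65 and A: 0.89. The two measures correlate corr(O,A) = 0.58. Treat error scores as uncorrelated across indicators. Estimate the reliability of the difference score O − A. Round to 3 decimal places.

0.452

Var(O−A) = 1 + 1 − 2·0.58 = 2 − 1.16 = 0.84.
Because errors are independent across components, Cov(Tᵢ,Tⱼ) = Cov(Xᵢ,Xⱼ); the off-diagonal part of the true-score variance is the same as above.
True-score variance = [0.65 + 0.89] − 1.16 = 1.54 − 1.16 = 0.38.
Reliability = 0.38 / 0.84 = 0.452.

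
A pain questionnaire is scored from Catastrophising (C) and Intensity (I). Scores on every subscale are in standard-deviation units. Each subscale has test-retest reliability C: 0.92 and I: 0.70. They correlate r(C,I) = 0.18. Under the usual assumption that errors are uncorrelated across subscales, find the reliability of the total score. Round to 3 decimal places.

Var(C+I) = 2 + 2·[0.18] = 2 + 0.36 = 2.36.
Under uncorrelated errors the observed covariances equal the true-score covariances, so only the own-variance terms attenuate.
True-score variance = [0.92 + 0.70] + 0.36 = 1.62 + 0.36 = 1.98.
Reliability = 1.98 / 2.36 = 0.839.

0.839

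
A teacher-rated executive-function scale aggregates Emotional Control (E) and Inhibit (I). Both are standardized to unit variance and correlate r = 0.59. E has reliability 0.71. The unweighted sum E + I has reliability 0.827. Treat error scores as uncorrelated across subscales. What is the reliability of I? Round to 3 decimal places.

Var(E+I) = 2 + 2·0.59 = 3.180.
True-score variance = ρ_E + ρ_I + 2·0.59, so 0.827 = (0.71 + ρ_I + 1.18) / 3.180.
ρ_I = 0.827·3.180 − 0.71 − 1.18 = 0.740.

0.740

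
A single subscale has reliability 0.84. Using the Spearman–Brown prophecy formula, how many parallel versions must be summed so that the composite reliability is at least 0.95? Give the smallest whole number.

k ≥ ρ*(1−ρ₁)/(ρ₁(1−ρ*)) = 0.95·0.16 / (0.84·0.05) = 3.619.
Smallest integer k = 4.

4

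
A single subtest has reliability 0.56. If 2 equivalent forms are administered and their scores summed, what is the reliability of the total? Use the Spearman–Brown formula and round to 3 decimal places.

ρ_k = kρ / (1 + (k−1)ρ) = 2·0.56 / (1 + 1·0.56) = 1.120 / 1.560 = 0.718.

0.718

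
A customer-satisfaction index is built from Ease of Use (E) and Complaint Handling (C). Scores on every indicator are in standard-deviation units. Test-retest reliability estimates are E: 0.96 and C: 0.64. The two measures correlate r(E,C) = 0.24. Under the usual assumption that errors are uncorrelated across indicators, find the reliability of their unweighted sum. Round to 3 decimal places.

Var(E+C) = 2 + 2·[0.24] = 2 + 0.48 = 2.48.
With uncorrelated errors the cross-covariances are all true-score covariance, so they carry over unchanged; only the diagonal terms shrink to ρᵢσᵢ².
True-score variance = [0.96 + 0.64] + 0.48 = 1.6 + 0.48 = 2.08.
Reliability = 2.08 / 2.48 = 0.839.

0.839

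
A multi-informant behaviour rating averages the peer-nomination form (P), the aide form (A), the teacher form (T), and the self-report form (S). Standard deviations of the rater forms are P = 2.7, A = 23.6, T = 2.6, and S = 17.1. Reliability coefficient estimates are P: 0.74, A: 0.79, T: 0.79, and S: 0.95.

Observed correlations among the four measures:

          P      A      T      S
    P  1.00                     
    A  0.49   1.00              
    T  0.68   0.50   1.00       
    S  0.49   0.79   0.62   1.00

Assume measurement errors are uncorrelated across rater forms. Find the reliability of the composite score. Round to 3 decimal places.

Var(P+A+T+S) = 2.7² + 23.6² + 2.6² + 17.1² + 2·[2.7·23.6·0.49 + 2.7·2.6·0.68 + 2.7·17.1·0.49 + 23.6·2.6·0.50 + 23.6·17.1·0.79 + 2.6·17.1·0.62] = 863.42 + 871.355 = 1734.77.
Under uncorrelated errors the observed covariances equal the true-score covariances, so only the own-variance terms attenuate.
True-score variance = [2.7²·0.74 + 23.6²·0.79 + 2.6²·0.79 + 17.1²·0.95] + 871.355 = 728.523 + 871.355 = 1599.88.
Reliability = 1599.88 / 1734.77 = 0.922.

0.922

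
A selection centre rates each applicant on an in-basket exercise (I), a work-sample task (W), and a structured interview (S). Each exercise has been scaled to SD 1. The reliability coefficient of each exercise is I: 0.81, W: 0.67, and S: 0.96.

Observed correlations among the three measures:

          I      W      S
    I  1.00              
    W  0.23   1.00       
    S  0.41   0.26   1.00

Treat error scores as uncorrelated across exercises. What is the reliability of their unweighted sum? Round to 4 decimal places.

0.8833

Var(I+W+S) = 3 + 2·[0.23 + 0.41 + 0.26] = 3 + 1.8 = 4.8.
Under uncorrelated errors the observed covariances equal the true-score covariances, so only the own-variance terms attenuate.
True-score variance = [0.81 + 0.67 + 0.96] + 1.8 = 2.44 + 1.8 = 4.24.
Reliability = 4.24 / 4.8 = 0.8833.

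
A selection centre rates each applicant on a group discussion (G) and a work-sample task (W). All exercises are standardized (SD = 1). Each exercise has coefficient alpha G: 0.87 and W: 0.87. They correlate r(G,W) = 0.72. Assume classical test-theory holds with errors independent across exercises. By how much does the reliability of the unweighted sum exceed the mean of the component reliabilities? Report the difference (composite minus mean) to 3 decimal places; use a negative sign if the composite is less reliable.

Var(sum) = 2 + 1.44 = 3.44; true-score variance = 1.74 + 1.44 = 3.18; composite reliability = 0.9244.
Mean component reliability = 0.8700.
Difference = 0.9244 − 0.8700 = 0.054.

0.054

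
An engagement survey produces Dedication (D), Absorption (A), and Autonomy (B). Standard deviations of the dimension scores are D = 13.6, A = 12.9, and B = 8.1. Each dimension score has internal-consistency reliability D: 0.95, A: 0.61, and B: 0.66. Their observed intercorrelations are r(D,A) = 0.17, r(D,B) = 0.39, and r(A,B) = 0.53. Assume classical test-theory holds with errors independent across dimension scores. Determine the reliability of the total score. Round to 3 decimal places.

0.857

Var(D+A+B) = 13.6² + 12.9² + 8.1² + 2·[13.6·12.9·0.17 + 13.6·8.1·0.39 + 12.9·8.1·0.53] = 416.98 + 256.334 = 673.314.
Under uncorrelated errors the observed covariances equal the true-score covariances, so only the own-variance terms attenuate.
True-score variance = [13.6²·0.95 + 12.9²·0.61 + 8.1²·0.66] + 256.334 = 320.525 + 256.334 = 576.858.
Reliability = 576.858 / 673.314 = 0.857.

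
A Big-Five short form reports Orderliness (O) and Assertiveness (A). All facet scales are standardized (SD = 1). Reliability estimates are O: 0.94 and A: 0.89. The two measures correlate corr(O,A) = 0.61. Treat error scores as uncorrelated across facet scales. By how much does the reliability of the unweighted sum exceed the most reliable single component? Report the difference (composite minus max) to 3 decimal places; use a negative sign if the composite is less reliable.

Var(sum) = 2 + 1.22 = 3.22; true-score variance = 1.83 + 1.22 = 3.05; composite reliability = 0.9472.
Max component reliability = 0.9400.
Difference = 0.9472 − 0.9400 = 0.007.

0.007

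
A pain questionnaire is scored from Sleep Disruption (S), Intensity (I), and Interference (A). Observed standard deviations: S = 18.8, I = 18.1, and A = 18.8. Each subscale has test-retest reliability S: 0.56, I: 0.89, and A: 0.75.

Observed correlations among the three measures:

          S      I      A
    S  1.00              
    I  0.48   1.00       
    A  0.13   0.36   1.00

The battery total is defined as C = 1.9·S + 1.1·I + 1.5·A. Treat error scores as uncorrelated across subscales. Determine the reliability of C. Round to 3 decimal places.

Var(C) = 1.9²·18.8² + 1.1²·18.1² + 1.5²·18.8² + 2·[2.09·18.8·18.1·0.48 + 2.85·18.8·18.8·0.13 + 1.65·18.1·18.8·0.36] = 2467.57 + 1348.89 = 3816.46.
Under uncorrelated errors the observed covariances equal the true-score covariances, so only the own-variance terms attenuate.
True-score variance = [1.9²·18.8²·0.56 + 1.1²·18.1²·0.89 + 1.5²·18.8²·0.75] + 1348.89 = 1663.75 + 1348.89 = 3012.64.
Reliability = 3012.64 / 3816.46 = 0.789.

0.789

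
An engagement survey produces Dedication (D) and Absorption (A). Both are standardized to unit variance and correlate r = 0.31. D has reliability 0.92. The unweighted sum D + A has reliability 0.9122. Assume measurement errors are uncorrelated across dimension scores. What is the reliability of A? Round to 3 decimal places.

0.850

Var(D+A) = 2 + 2·0.31 = 2.620.
True-score variance = ρ_D + ρ_A + 2·0.31, so 0.9122 = (0.92 + ρ_A + 0.62) / 2.620.
ρ_A = 0.9122·2.620 − 0.92 − 0.62 = 0.850.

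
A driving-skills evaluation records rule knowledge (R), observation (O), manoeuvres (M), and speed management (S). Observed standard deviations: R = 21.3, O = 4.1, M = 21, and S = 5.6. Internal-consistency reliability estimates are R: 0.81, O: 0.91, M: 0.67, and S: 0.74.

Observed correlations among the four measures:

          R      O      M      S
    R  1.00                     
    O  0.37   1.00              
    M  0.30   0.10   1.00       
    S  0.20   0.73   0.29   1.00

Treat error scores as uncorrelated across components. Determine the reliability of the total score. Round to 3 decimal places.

0.833

Var(R+O+M+S) = 21.3² + 4.1² + 21² + 5.6² + 2·[21.3·4.1·0.37 + 21.3·21·0.30 + 21.3·5.6·0.20 + 4.1·21·0.10 + 4.1·5.6·0.73 + 21·5.6·0.29] = 942.86 + 499.666 = 1442.53.
Because errors are independent across components, Cov(Tᵢ,Tⱼ) = Cov(Xᵢ,Xⱼ); the off-diagonal part of the true-score variance is the same as above.
True-score variance = [21.3²·0.81 + 4.1²·0.91 + 21²·0.67 + 5.6²·0.74] + 499.666 = 701.462 + 499.666 = 1201.13.
Reliability = 1201.13 / 1442.53 = 0.833.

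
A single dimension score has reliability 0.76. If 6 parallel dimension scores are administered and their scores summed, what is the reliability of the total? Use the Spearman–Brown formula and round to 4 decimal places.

ρ_k = kρ / (1 + (k−1)ρ) = 6·0.76 / (1 + 5·0.76) = 4.560 / 4.800 = 0.9500.

0.9500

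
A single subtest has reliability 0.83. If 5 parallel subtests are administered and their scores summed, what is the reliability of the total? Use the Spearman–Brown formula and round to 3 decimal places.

0.961

ρ_k = kρ / (1 + (k−1)ρ) = 5·0.83 / (1 + 4·0.83) = 4.150 / 4.320 = 0.961.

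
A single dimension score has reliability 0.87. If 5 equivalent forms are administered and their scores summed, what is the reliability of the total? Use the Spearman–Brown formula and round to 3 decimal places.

ρ_k = kρ / (1 + (k−1)ρ) = 5·0.87 / (1 + 4·0.87) = 4.350 / 4.480 = 0.971.

0.971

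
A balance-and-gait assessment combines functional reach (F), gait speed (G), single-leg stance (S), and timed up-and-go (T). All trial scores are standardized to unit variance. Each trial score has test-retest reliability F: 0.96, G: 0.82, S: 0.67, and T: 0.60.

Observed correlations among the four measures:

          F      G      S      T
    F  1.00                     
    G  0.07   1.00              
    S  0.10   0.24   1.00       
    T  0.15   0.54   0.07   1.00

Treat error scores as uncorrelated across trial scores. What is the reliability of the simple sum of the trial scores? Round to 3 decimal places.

Var(F+G+S+T) = 4 + 2·[0.07 + 0.10 + 0.15 + 0.24 + 0.54 + 0.07] = 4 + 2.34 = 6.34.
Under uncorrelated errors the observed covariances equal the true-score covariances, so only the own-variance terms attenuate.
True-score variance = [0.96 + 0.82 + 0.67 + 0.60] + 2.34 = 3.05 + 2.34 = 5.39.
Reliability = 5.39 / 6.34 = 0.850.

0.850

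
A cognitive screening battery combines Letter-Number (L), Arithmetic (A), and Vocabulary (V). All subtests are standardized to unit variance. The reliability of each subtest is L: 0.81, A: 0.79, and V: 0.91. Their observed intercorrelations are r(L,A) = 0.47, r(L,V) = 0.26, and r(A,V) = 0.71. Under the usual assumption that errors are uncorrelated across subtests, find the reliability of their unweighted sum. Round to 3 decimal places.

Var(L+A+V) = 3 + 2·[0.47 + 0.26 + 0.71] = 3 + 2.88 = 5.88.
With uncorrelated errors the cross-covariances are all true-score covariance, so they carry over unchanged; only the diagonal terms shrink to ρᵢσᵢ².
True-score variance = [0.81 + 0.79 + 0.91] + 2.88 = 2.51 + 2.88 = 5.39.
Reliability = 5.39 / 5.88 = 0.917.

0.917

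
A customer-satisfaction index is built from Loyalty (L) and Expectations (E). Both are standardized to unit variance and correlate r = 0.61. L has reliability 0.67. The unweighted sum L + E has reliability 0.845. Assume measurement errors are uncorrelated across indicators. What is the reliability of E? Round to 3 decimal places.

Var(L+E) = 2 + 2·0.61 = 3.220.
True-score variance = ρ_L + ρ_E + 2·0.61, so 0.845 = (0.67 + ρ_E + 1.22) / 3.220.
ρ_E = 0.845·3.220 − 0.67 − 1.22 = 0.831.

0.831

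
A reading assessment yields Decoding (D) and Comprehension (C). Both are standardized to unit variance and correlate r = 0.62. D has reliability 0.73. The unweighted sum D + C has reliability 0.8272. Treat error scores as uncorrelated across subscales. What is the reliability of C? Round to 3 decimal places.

Var(D+C) = 2 + 2·0.62 = 3.240.
True-score variance = ρ_D + ρ_C + 2·0.62, so 0.8272 = (0.73 + ρ_C + 1.24) / 3.240.
ρ_C = 0.8272·3.240 − 0.73 − 1.24 = 0.710.

0.710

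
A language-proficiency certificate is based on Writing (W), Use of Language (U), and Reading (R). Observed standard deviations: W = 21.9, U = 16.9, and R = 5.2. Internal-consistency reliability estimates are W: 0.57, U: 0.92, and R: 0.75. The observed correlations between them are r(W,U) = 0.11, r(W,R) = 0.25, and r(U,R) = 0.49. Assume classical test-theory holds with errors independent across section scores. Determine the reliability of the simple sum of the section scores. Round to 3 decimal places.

0.768

Var(W+U+R) = 21.9² + 16.9² + 5.2² + 2·[21.9·16.9·0.11 + 21.9·5.2·0.25 + 16.9·5.2·0.49] = 792.26 + 224.487 = 1016.75.
Under uncorrelated errors the observed covariances equal the true-score covariances, so only the own-variance terms attenuate.
True-score variance = [21.9²·0.57 + 16.9²·0.92 + 5.2²·0.75] + 224.487 = 556.419 + 224.487 = 780.905.
Reliability = 780.905 / 1016.75 = 0.768.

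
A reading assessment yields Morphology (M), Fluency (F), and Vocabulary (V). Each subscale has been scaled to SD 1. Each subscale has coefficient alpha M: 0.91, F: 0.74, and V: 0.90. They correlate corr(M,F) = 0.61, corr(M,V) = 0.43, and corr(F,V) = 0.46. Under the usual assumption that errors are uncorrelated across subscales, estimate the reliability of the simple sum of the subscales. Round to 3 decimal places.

Var(M+F+V) = 3 + 2·[0.61 + 0.43 + 0.46] = 3 + 3 = 6.
Because errors are independent across components, Cov(Tᵢ,Tⱼ) = Cov(Xᵢ,Xⱼ); the off-diagonal part of the true-score variance is the same as above.
True-score variance = [0.91 + 0.74 + 0.90] + 3 = 2.55 + 3 = 5.55.
Reliability = 5.55 / 6 = 0.925.

0.925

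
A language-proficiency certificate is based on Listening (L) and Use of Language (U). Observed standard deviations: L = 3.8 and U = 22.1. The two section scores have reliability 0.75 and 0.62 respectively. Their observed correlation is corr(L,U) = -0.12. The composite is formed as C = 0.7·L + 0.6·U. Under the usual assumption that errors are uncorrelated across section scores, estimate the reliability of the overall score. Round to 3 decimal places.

Var(C) = 0.7²·3.8² + 0.6²·22.1² + 2·[0.42·3.8·22.1·(-0.12)] = 182.903 − 8.46518 = 174.438.
With uncorrelated errors the cross-covariances are all true-score covariance, so they carry over unchanged; only the diagonal terms shrink to ρᵢσᵢ².
True-score variance = [0.7²·3.8²·0.75 + 0.6²·22.1²·0.62] − 8.46518 = 114.32 − 8.46518 = 105.855.
Reliability = 105.855 / 174.438 = 0.607.

0.607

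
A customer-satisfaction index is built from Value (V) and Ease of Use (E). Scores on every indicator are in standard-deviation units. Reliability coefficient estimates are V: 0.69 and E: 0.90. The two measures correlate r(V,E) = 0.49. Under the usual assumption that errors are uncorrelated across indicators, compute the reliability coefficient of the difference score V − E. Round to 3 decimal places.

0.598

Var(V−E) = 1 + 1 − 2·0.49 = 2 − 0.98 = 1.02.
With uncorrelated errors the cross-covariances are all true-score covariance, so they carry over unchanged; only the diagonal terms shrink to ρᵢσᵢ².
True-score variance = [0.69 + 0.90] − 0.98 = 1.59 − 0.98 = 0.61.
Reliability = 0.61 / 1.02 = 0.598.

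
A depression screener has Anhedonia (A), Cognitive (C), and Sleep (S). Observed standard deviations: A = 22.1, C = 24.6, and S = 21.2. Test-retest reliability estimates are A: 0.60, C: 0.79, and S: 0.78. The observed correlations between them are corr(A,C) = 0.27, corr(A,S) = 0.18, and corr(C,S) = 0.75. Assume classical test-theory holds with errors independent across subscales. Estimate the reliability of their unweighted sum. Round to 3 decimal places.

0.849

Var(A+C+S) = 22.1² + 24.6² + 21.2² + 2·[22.1·24.6·0.27 + 22.1·21.2·0.18 + 24.6·21.2·0.75] = 1543.01 + 1244.52 = 2787.53.
Because errors are independent across components, Cov(Tᵢ,Tⱼ) = Cov(Xᵢ,Xⱼ); the off-diagonal part of the true-score variance is the same as above.
True-score variance = [22.1²·0.60 + 24.6²·0.79 + 21.2²·0.78] + 1244.52 = 1121.69 + 1244.52 = 2366.21.
Reliability = 2366.21 / 2787.53 = 0.849.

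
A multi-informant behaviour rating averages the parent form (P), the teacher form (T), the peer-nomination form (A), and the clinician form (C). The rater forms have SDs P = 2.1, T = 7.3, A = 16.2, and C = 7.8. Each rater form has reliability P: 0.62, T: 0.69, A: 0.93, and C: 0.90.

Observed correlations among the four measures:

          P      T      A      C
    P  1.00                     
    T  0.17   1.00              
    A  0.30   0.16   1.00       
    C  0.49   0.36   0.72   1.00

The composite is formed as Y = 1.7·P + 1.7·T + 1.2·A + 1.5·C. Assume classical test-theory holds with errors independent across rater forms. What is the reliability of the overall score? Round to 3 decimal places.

0.928

Var(Y) = 1.7²·2.1² + 1.7²·7.3² + 1.2²·16.2² + 1.5²·7.8² + 2·[2.89·2.1·7.3·0.17 + 2.04·2.1·16.2·0.30 + 2.55·2.1·7.8·0.49 + 2.04·7.3·16.2·0.16 + 2.55·7.3·7.8·0.36 + 1.8·16.2·7.8·0.72] = 681.557 + 606.904 = 1288.46.
Because errors are independent across components, Cov(Tᵢ,Tⱼ) = Cov(Xᵢ,Xⱼ); the off-diagonal part of the true-score variance is the same as above.
True-score variance = [1.7²·2.1²·0.62 + 1.7²·7.3²·0.69 + 1.2²·16.2²·0.93 + 1.5²·7.8²·0.90] + 606.904 = 588.828 + 606.904 = 1195.73.
Reliability = 1195.73 / 1288.46 = 0.928.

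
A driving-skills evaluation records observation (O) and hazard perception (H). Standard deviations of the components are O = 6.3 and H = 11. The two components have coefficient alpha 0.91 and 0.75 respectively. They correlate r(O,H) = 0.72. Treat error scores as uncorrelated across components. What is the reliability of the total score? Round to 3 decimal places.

0.870

Var(O+H) = 6.3² + 11² + 2·[6.3·11·0.72] = 160.69 + 99.792 = 260.482.
With uncorrelated errors the cross-covariances are all true-score covariance, so they carry over unchanged; only the diagonal terms shrink to ρᵢσᵢ².
True-score variance = [6.3²·0.91 + 11²·0.75] + 99.792 = 126.868 + 99.792 = 226.66.
Reliability = 226.66 / 260.482 = 0.870.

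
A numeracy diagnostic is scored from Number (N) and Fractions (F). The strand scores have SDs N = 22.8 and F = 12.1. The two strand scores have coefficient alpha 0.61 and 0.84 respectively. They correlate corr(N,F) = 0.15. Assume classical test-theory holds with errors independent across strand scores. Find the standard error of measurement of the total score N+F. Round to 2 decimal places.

15.04

Var(total) = 666.25 + 82.764 = 749.014.
True-score variance = 440.087 + 82.764 = 522.851, so reliability = 0.6981.
Error variance = 749.014 − 522.851 = 226.163; SEM = √226.163 = 15.04.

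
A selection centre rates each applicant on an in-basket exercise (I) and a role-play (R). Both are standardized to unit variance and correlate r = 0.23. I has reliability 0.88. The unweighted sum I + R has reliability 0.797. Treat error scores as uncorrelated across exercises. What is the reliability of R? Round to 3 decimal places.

Var(I+R) = 2 + 2·0.23 = 2.460.
True-score variance = ρ_I + ρ_R + 2·0.23, so 0.797 = (0.88 + ρ_R + 0.46) / 2.460.
ρ_R = 0.797·2.460 − 0.88 − 0.46 = 0.621.

0.621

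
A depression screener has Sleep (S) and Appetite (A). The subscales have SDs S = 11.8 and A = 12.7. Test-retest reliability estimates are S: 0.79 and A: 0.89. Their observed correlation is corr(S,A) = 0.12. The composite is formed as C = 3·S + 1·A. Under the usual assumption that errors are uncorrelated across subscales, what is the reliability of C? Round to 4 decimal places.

Var(C) = 3²·11.8² + 12.7² + 2·[3·11.8·12.7·0.12] = 1414.45 + 107.899 = 1522.35.
Under uncorrelated errors the observed covariances equal the true-score covariances, so only the own-variance terms attenuate.
True-score variance = [3²·11.8²·0.79 + 12.7²·0.89] + 107.899 = 1133.54 + 107.899 = 1241.44.
Reliability = 1241.44 / 1522.35 = 0.8155.

0.8155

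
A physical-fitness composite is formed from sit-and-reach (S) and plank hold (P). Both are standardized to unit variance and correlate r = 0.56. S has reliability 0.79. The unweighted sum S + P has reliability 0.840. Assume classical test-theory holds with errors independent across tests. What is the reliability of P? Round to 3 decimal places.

Var(S+P) = 2 + 2·0.56 = 3.120.
True-score variance = ρ_S + ρ_P + 2·0.56, so 0.840 = (0.79 + ρ_P + 1.12) / 3.120.
ρ_P = 0.840·3.120 − 0.79 − 1.12 = 0.711.

0.711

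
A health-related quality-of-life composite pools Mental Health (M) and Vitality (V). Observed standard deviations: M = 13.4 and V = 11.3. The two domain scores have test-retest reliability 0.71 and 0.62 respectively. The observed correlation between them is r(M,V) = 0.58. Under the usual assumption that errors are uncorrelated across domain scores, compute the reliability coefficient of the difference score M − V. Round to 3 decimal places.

Var(M−V) = 13.4² + 11.3² − 2·13.4·11.3·0.58 = 307.25 − 175.647 = 131.603.
Because errors are independent across components, Cov(Tᵢ,Tⱼ) = Cov(Xᵢ,Xⱼ); the off-diagonal part of the true-score variance is the same as above.
True-score variance = [13.4²·0.71 + 11.3²·0.62] − 175.647 = 206.655 − 175.647 = 31.0082.
Reliability = 31.0082 / 131.603 = 0.236.

0.236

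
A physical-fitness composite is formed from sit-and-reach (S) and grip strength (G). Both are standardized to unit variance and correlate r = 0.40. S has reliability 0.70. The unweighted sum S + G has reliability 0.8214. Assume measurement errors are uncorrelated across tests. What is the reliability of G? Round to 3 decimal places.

0.800

Var(S+G) = 2 + 2·0.40 = 2.800.
True-score variance = ρ_S + ρ_G + 2·0.40, so 0.8214 = (0.70 + ρ_G + 0.80) / 2.800.
ρ_G = 0.8214·2.800 − 0.70 − 0.80 = 0.800.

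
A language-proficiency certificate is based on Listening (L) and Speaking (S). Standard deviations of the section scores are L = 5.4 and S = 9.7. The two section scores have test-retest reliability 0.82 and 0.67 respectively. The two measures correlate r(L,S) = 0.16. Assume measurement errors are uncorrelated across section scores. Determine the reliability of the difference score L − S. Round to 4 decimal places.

Var(L−S) = 5.4² + 9.7² − 2·5.4·9.7·0.16 = 123.25 − 16.7616 = 106.488.
Because errors are independent across components, Cov(Tᵢ,Tⱼ) = Cov(Xᵢ,Xⱼ); the off-diagonal part of the true-score variance is the same as above.
True-score variance = [5.4²·0.82 + 9.7²·0.67] − 16.7616 = 86.9515 − 16.7616 = 70.1899.
Reliability = 70.1899 / 106.488 = 0.6591.

0.6591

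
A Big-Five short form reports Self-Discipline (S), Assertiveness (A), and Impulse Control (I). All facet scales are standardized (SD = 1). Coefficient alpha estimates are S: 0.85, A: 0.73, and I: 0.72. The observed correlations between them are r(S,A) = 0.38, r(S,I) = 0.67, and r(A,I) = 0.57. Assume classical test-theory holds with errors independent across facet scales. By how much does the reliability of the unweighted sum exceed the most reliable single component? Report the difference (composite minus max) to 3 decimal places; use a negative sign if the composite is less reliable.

0.038

Var(sum) = 3 + 3.24 = 6.24; true-score variance = 2.3 + 3.24 = 5.54; composite reliability = 0.8878.
Max component reliability = 0.8500.
Difference = 0.8878 − 0.8500 = 0.038.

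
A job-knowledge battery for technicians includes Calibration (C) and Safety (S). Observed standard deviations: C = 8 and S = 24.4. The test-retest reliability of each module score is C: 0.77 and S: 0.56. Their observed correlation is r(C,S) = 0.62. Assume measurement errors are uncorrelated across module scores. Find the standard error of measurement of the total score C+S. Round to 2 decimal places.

16.63

Var(total) = 659.36 + 242.048 = 901.408.
True-score variance = 382.682 + 242.048 = 624.73, so reliability = 0.6931.
Error variance = 901.408 − 624.73 = 276.678; SEM = √276.678 = 16.63.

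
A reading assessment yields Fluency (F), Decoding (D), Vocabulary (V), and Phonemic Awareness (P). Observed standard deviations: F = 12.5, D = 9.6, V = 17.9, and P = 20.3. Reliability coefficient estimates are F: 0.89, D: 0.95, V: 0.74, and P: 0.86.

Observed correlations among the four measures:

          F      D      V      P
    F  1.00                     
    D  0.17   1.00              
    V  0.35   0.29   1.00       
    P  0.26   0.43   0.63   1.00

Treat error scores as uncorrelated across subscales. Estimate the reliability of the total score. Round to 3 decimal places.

Var(F+D+V+P) = 12.5² + 9.6² + 17.9² + 20.3² + 2·[12.5·9.6·0.17 + 12.5·17.9·0.35 + 12.5·20.3·0.26 + 9.6·17.9·0.29 + 9.6·20.3·0.43 + 17.9·20.3·0.63] = 980.91 + 1054.49 = 2035.4.
Under uncorrelated errors the observed covariances equal the true-score covariances, so only the own-variance terms attenuate.
True-score variance = [12.5²·0.89 + 9.6²·0.95 + 17.9²·0.74 + 20.3²·0.86] + 1054.49 = 818.115 + 1054.49 = 1872.6.
Reliability = 1872.6 / 2035.4 = 0.920.

0.920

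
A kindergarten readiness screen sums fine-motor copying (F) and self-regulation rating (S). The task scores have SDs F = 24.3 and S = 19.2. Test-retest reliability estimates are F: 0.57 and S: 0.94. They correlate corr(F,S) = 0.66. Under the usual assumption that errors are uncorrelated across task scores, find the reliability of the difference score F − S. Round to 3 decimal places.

Var(F−S) = 24.3² + 19.2² − 2·24.3·19.2·0.66 = 959.13 − 615.859 = 343.271.
Because errors are independent across components, Cov(Tᵢ,Tⱼ) = Cov(Xᵢ,Xⱼ); the off-diagonal part of the true-score variance is the same as above.
True-score variance = [24.3²·0.57 + 19.2²·0.94] − 615.859 = 683.101 − 615.859 = 67.2417.
Reliability = 67.2417 / 343.271 = 0.196.

0.196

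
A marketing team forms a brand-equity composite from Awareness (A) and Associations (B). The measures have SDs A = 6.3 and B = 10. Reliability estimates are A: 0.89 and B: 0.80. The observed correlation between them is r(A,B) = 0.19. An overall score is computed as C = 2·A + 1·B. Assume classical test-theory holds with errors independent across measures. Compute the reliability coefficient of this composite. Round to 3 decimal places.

0.878

Var(C) = 2²·6.3² + 10² + 2·[2·6.3·10·0.19] = 258.76 + 47.88 = 306.64.
Because errors are independent across components, Cov(Tᵢ,Tⱼ) = Cov(Xᵢ,Xⱼ); the off-diagonal part of the true-score variance is the same as above.
True-score variance = [2²·6.3²·0.89 + 10²·0.80] + 47.88 = 221.296 + 47.88 = 269.176.
Reliability = 269.176 / 306.64 = 0.878.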